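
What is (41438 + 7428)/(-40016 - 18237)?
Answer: -48866/58253 ≈ -0.83886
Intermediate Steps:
(41438 + 7428)/(-40016 - 18237) = 48866/(-58253) = 48866*(-1/58253) = -48866/58253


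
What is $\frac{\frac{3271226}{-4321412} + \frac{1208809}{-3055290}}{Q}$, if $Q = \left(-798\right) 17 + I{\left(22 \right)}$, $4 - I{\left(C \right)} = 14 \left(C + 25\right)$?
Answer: $\frac{271755460783}{3352661301500100} \approx 8.1057 \cdot 10^{-5}$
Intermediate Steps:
$I{\left(C \right)} = -346 - 14 C$ ($I{\left(C \right)} = 4 - 14 \left(C + 25\right) = 4 - 14 \left(25 + C\right) = 4 - \left(350 + 14 C\right) = -346 - 14 C$)
$Q = -14220$ ($Q = \left(-798\right) 17 - 654 = -13566 - 654 = -14220$)
$\frac{\frac{3271226}{-4321412} + \frac{1208809}{-3055290}}{Q} = \frac{\frac{3271226}{-4321412} + \frac{1208809}{-3055290}}{-14220} = \left(3271226 \left(- \frac{1}{4321412}\right) + 1208809 \left(- \frac{1}{3055290}\right)\right) \left(- \frac{1}{14220}\right) = \left(- \frac{1635613}{2160706} - \frac{172687}{436470}\right) \left(- \frac{1}{14220}\right) = \left(- \frac{271755460783}{235770836955}\right) \left(- \frac{1}{14220}\right) = \frac{271755460783}{3352661301500100}$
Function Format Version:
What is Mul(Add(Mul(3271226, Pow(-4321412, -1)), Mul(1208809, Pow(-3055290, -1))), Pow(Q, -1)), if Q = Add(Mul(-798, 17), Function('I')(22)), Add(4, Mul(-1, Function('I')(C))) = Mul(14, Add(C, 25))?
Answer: Rational(271755460783, 3352661301500100) ≈ 8.1057e-5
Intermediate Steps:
Function('I')(C) = Add(-346, Mul(-14, C)) (Function('I')(C) = Add(4, Mul(-1, Mul(14, Add(C, 25)))) = Add(4, Mul(-1, Mul(14, Add(25, C)))) = Add(4, Mul(-1, Add(350, Mul(14, C)))) = Add(4, Add(-350, Mul(-14, C))) = Add(-346, Mul(-14, C)))
Q = -14220 (Q = Add(Mul(-798, 17), Add(-346, Mul(-14, 22))) = Add(-13566, Add(-346, -308)) = Add(-13566, -654) = -14220)
Mul(Add(Mul(3271226, Pow(-4321412, -1)), Mul(1208809, Pow(-3055290, -1))), Pow(Q, -1)) = Mul(Add(Mul(3271226, Pow(-4321412, -1)), Mul(1208809, Pow(-3055290, -1))), Pow(-14220, -1)) = Mul(Add(Mul(3271226, Rational(-1, 4321412)), Mul(1208809, Rational(-1, 3055290))), Rational(-1, 14220)) = Mul(Add(Rational(-1635613, 2160706), Rational(-172687, 436470)), Rational(-1, 14220)) = Mul(Rational(-271755460783, 235770836955), Rational(-1, 14220)) = Rational(271755460783, 3352661301500100)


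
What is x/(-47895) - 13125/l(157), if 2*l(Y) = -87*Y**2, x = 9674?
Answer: -6496097104/34236351795 ≈ -0.18974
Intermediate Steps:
l(Y) = -87*Y**2/2 (l(Y) = (-87*Y**2)/2 = -87*Y**2/2)
x/(-47895) - 13125/l(157) = 9674/(-47895) - 13125/((-87/2*157**2)) = 9674*(-1/47895) - 13125/((-87/2*24649)) = -9674/47895 - 13125/(-2144463/2) = -9674/47895 - 13125*(-2/2144463) = -9674/47895 + 8750/714821 = -6496097104/34236351795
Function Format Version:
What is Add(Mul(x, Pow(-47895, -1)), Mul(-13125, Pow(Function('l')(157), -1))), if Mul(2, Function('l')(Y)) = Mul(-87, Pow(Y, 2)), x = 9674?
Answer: Rational(-6496097104, 34236351795) ≈ -0.18974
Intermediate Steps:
Function('l')(Y) = Mul(Rational(-87, 2), Pow(Y, 2)) (Function('l')(Y) = Mul(Rational(1, 2), Mul(-87, Pow(Y, 2))) = Mul(Rational(-87, 2), Pow(Y, 2)))
Add(Mul(x, Pow(-47895, -1)), Mul(-13125, Pow(Function('l')(157), -1))) = Add(Mul(9674, Pow(-47895, -1)), Mul(-13125, Pow(Mul(Rational(-87, 2), Pow(157, 2)), -1))) = Add(Mul(9674, Rational(-1, 47895)), Mul(-13125, Pow(Mul(Rational(-87, 2), 24649), -1))) = Add(Rational(-9674, 47895), Mul(-13125, Pow(Rational(-2144463, 2), -1))) = Add(Rational(-9674, 47895), Mul(-13125, Rational(-2, 2144463))) = Add(Rational(-9674, 47895), Rational(8750, 714821)) = Rational(-6496097104, 34236351795)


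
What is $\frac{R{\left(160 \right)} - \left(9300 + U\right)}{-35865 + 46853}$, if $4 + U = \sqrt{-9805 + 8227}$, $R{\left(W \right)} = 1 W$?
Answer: $- \frac{2284}{2747} - \frac{i \sqrt{1578}}{10988} \approx -0.83145 - 0.0036152 i$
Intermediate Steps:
$R{\left(W \right)} = W$
$U = -4 + i \sqrt{1578}$ ($U = -4 + \sqrt{-9805 + 8227} = -4 + \sqrt{-1578} = -4 + i \sqrt{1578} \approx -4.0 + 39.724 i$)
$\frac{R{\left(160 \right)} - \left(9300 + U\right)}{-35865 + 46853} = \frac{160 - \left(9296 + i \sqrt{1578}\right)}{-35865 + 46853} = \frac{160 - \left(9296 + i \sqrt{1578}\right)}{10988} = \left(160 - \left(9296 + i \sqrt{1578}\right)\right) \frac{1}{10988} = \left(-9136 - i \sqrt{1578}\right) \frac{1}{10988} = - \frac{2284}{2747} - \frac{i \sqrt{1578}}{10988}$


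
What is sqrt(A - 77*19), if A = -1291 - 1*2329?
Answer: I*sqrt(5083) ≈ 71.295*I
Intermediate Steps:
A = -3620 (A = -1291 - 2329 = -3620)
sqrt(A - 77*19) = sqrt(-3620 - 77*19) = sqrt(-3620 - 1463) = sqrt(-5083) = I*sqrt(5083)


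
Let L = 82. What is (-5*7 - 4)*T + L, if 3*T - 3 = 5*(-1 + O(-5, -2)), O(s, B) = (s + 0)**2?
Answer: -1517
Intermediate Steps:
O(s, B) = s**2
T = 41 (T = 1 + (5*(-1 + (-5)**2))/3 = 1 + (5*(-1 + 25))/3 = 1 + (5*24)/3 = 1 + (1/3)*120 = 1 + 40 = 41)
(-5*7 - 4)*T + L = (-5*7 - 4)*41 + 82 = (-35 - 4)*41 + 82 = -39*41 + 82 = -1599 + 82 = -1517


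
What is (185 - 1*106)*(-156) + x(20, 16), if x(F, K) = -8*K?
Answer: -12452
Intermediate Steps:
(185 - 1*106)*(-156) + x(20, 16) = (185 - 1*106)*(-156) - 8*16 = (185 - 106)*(-156) - 128 = 79*(-156) - 128 = -12324 - 128 = -12452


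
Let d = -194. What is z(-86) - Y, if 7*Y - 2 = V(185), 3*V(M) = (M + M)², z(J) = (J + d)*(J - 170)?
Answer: 195482/3 ≈ 65161.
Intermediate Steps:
z(J) = (-194 + J)*(-170 + J) (z(J) = (J - 194)*(J - 170) = (-194 + J)*(-170 + J))
V(M) = 4*M²/3 (V(M) = (M + M)²/3 = (2*M)²/3 = (4*M²)/3 = 4*M²/3)
Y = 19558/3 (Y = 2/7 + ((4/3)*185²)/7 = 2/7 + ((4/3)*34225)/7 = 2/7 + (⅐)*(136900/3) = 2/7 + 136900/21 = 19558/3 ≈ 6519.3)
z(-86) - Y = (32980 + (-86)² - 364*(-86)) - 1*19558/3 = (32980 + 7396 + 31304) - 19558/3 = 71680 - 19558/3 = 195482/3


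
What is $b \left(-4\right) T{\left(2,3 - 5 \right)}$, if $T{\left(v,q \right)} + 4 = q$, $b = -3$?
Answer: $-72$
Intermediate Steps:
$T{\left(v,q \right)} = -4 + q$
$b \left(-4\right) T{\left(2,3 - 5 \right)} = \left(-3\right) \left(-4\right) \left(-4 + \left(3 - 5\right)\right) = 12 \left(-4 + \left(3 - 5\right)\right) = 12 \left(-4 - 2\right) = 12 \left(-6\right) = -72$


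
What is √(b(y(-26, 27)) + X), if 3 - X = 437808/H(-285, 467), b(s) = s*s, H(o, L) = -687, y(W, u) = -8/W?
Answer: √5675295779/2977 ≈ 25.306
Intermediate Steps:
b(s) = s²
X = 146623/229 (X = 3 - 437808/(-687) = 3 - 437808*(-1)/687 = 3 - 1*(-145936/229) = 3 + 145936/229 = 146623/229 ≈ 640.28)
√(b(y(-26, 27)) + X) = √((-8/(-26))² + 146623/229) = √((-8*(-1/26))² + 146623/229) = √((4/13)² + 146623/229) = √(16/169 + 146623/229) = √(24782951/38701) = √5675295779/2977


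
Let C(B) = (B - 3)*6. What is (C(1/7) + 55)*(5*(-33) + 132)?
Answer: -8745/7 ≈ -1249.3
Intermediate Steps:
C(B) = -18 + 6*B (C(B) = (-3 + B)*6 = -18 + 6*B)
(C(1/7) + 55)*(5*(-33) + 132) = ((-18 + 6/7) + 55)*(5*(-33) + 132) = ((-18 + 6*(⅐)) + 55)*(-165 + 132) = ((-18 + 6/7) + 55)*(-33) = (-120/7 + 55)*(-33) = (265/7)*(-33) = -8745/7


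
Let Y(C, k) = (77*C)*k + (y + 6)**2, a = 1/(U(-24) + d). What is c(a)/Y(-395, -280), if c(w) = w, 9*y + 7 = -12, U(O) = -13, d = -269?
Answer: -27/64842461950 ≈ -4.1639e-10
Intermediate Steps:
y = -19/9 (y = -7/9 + (1/9)*(-12) = -7/9 - 4/3 = -19/9 ≈ -2.1111)
a = -1/282 (a = 1/(-13 - 269) = 1/(-282) = -1/282 ≈ -0.0035461)
Y(C, k) = 1225/81 + 77*C*k (Y(C, k) = (77*C)*k + (-19/9 + 6)**2 = 77*C*k + (35/9)**2 = 77*C*k + 1225/81 = 1225/81 + 77*C*k)
c(a)/Y(-395, -280) = -1/(282*(1225/81 + 77*(-395)*(-280))) = -1/(282*(1225/81 + 8516200)) = -1/(282*689813425/81) = -1/282*81/689813425 = -27/64842461950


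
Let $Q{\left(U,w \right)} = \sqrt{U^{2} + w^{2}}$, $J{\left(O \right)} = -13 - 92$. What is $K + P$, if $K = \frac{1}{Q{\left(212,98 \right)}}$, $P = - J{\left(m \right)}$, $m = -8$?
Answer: $105 + \frac{\sqrt{13637}}{27274} \approx 105.0$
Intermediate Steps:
$J{\left(O \right)} = -105$ ($J{\left(O \right)} = -13 - 92 = -105$)
$P = 105$ ($P = \left(-1\right) \left(-105\right) = 105$)
$K = \frac{\sqrt{13637}}{27274}$ ($K = \frac{1}{\sqrt{212^{2} + 98^{2}}} = \frac{1}{\sqrt{44944 + 9604}} = \frac{1}{\sqrt{54548}} = \frac{1}{2 \sqrt{13637}} = \frac{\sqrt{13637}}{27274} \approx 0.0042816$)
$K + P = \frac{\sqrt{13637}}{27274} + 105 = 105 + \frac{\sqrt{13637}}{27274}$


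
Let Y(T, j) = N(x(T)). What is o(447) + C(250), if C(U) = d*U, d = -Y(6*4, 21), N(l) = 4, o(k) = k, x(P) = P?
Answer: -553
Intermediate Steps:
Y(T, j) = 4
d = -4 (d = -1*4 = -4)
C(U) = -4*U
o(447) + C(250) = 447 - 4*250 = 447 - 1000 = -553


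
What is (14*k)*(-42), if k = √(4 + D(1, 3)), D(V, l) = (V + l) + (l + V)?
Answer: -1176*√3 ≈ -2036.9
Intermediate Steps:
D(V, l) = 2*V + 2*l (D(V, l) = (V + l) + (V + l) = 2*V + 2*l)
k = 2*√3 (k = √(4 + (2*1 + 2*3)) = √(4 + (2 + 6)) = √(4 + 8) = √12 = 2*√3 ≈ 3.4641)
(14*k)*(-42) = (14*(2*√3))*(-42) = (28*√3)*(-42) = -1176*√3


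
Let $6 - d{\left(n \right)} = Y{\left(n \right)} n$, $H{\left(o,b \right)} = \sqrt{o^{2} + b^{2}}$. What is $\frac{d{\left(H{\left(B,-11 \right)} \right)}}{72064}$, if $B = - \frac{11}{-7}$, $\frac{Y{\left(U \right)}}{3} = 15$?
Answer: $\frac{3}{36032} - \frac{2475 \sqrt{2}}{504448} \approx -0.0068554$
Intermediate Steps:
$Y{\left(U \right)} = 45$ ($Y{\left(U \right)} = 3 \cdot 15 = 45$)
$B = \frac{11}{7}$ ($B = \left(-11\right) \left(- \frac{1}{7}\right) = \frac{11}{7} \approx 1.5714$)
$H{\left(o,b \right)} = \sqrt{b^{2} + o^{2}}$
$d{\left(n \right)} = 6 - 45 n$
$\frac{d{\left(H{\left(B,-11 \right)} \right)}}{72064} = \frac{6 - 45 \sqrt{\left(-11\right)^{2} + \left(\frac{11}{7}\right)^{2}}}{72064} = \left(6 - 45 \sqrt{121 + \frac{121}{49}}\right) \frac{1}{72064} = \left(6 - 45 \sqrt{\frac{6050}{49}}\right) \frac{1}{72064} = \left(6 - 45 \frac{55 \sqrt{2}}{7}\right) \frac{1}{72064} = \left(6 - \frac{2475 \sqrt{2}}{7}\right) \frac{1}{72064} = \frac{3}{36032} - \frac{2475 \sqrt{2}}{504448}$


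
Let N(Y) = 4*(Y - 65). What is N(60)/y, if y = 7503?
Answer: -20/7503 ≈ -0.0026656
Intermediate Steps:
N(Y) = -260 + 4*Y (N(Y) = 4*(-65 + Y) = -260 + 4*Y)
N(60)/y = (-260 + 4*60)/7503 = (-260 + 240)*(1/7503) = -20*1/7503 = -20/7503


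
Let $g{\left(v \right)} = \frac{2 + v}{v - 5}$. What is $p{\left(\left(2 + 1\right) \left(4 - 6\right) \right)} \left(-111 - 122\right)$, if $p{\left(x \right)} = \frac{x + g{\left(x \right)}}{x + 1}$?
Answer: $- \frac{14446}{55} \approx -262.65$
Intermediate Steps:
$g{\left(v \right)} = \frac{2 + v}{-5 + v}$
$p{\left(x \right)} = \frac{x + \frac{2 + x}{-5 + x}}{1 + x}$ ($p{\left(x \right)} = \frac{x + \frac{2 + x}{-5 + x}}{x + 1} = \frac{x + \frac{2 + x}{-5 + x}}{1 + x}$)
$p{\left(\left(2 + 1\right) \left(4 - 6\right) \right)} \left(-111 - 122\right) = \frac{2 + \left(2 + 1\right) \left(4 - 6\right) + \left(2 + 1\right) \left(4 - 6\right) \left(-5 + \left(2 + 1\right) \left(4 - 6\right)\right)}{\left(1 + \left(2 + 1\right) \left(4 - 6\right)\right) \left(-5 + \left(2 + 1\right) \left(4 - 6\right)\right)} \left(-111 - 122\right) = \frac{2 + 3 \left(-2\right) + 3 \left(-2\right) \left(-5 + 3 \left(-2\right)\right)}{\left(1 + 3 \left(-2\right)\right) \left(-5 + 3 \left(-2\right)\right)} \left(-233\right) = \frac{2 - 6 - 6 \left(-5 - 6\right)}{\left(1 - 6\right) \left(-5 - 6\right)} \left(-233\right) = \frac{2 - 6 - -66}{\left(-5\right) \left(-11\right)} \left(-233\right) = \left(- \frac{1}{5}\right) \left(- \frac{1}{11}\right) \left(2 - 6 + 66\right) \left(-233\right) = \left(- \frac{1}{5}\right) \left(- \frac{1}{11}\right) 62 \left(-233\right) = \frac{62}{55} \left(-233\right) = - \frac{14446}{55}$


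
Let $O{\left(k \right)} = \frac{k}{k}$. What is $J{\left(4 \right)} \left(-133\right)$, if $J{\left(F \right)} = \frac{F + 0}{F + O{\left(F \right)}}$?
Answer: $- \frac{532}{5} \approx -106.4$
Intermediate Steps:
$O{\left(k \right)} = 1$
$J{\left(F \right)} = \frac{F}{1 + F}$ ($J{\left(F \right)} = \frac{F + 0}{F + 1} = \frac{F}{1 + F}$)
$J{\left(4 \right)} \left(-133\right) = \frac{4}{1 + 4} \left(-133\right) = \frac{4}{5} \left(-133\right) = - \frac{532}{5}$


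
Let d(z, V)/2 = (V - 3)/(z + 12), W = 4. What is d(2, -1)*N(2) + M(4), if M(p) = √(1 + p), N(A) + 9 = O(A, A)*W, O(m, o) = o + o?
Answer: -4 + √5 ≈ -1.7639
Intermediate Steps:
O(m, o) = 2*o
N(A) = -9 + 8*A (N(A) = -9 + (2*A)*4 = -9 + 8*A)
d(z, V) = 2*(-3 + V)/(12 + z) (d(z, V) = 2*((V - 3)/(z + 12)) = 2*((-3 + V)/(12 + z)) = 2*(-3 + V)/(12 + z))
d(2, -1)*N(2) + M(4) = (2*(-3 - 1)/(12 + 2))*(-9 + 8*2) + √(1 + 4) = (2*(-4)/14)*(-9 + 16) + √5 = (2*(1/14)*(-4))*7 + √5 = -4/7*7 + √5 = -4 + √5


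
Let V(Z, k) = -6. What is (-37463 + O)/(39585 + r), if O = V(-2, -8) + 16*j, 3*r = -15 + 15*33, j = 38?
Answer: -36861/39745 ≈ -0.92744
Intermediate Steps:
r = 160 (r = (-15 + 15*33)/3 = (-15 + 495)/3 = (⅓)*480 = 160)
O = 602 (O = -6 + 16*38 = -6 + 608 = 602)
(-37463 + O)/(39585 + r) = (-37463 + 602)/(39585 + 160) = -36861/39745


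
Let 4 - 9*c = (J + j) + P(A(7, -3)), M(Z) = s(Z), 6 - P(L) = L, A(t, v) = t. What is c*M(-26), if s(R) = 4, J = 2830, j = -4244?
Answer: 1892/3 ≈ 630.67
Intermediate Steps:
P(L) = 6 - L
M(Z) = 4
c = 473/3 (c = 4/9 - ((2830 - 4244) + (6 - 1*7))/9 = 4/9 - (-1414 + (6 - 7))/9 = 4/9 - (-1414 - 1)/9 = 4/9 - 1/9*(-1415) = 4/9 + 1415/9 = 473/3 ≈ 157.67)
c*M(-26) = (473/3)*4 = 1892/3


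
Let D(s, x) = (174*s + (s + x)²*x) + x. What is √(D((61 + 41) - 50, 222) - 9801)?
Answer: 17*√57669 ≈ 4082.4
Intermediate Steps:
D(s, x) = x + 174*s + x*(s + x)² (D(s, x) = (174*s + x*(s + x)²) + x = x + 174*s + x*(s + x)²)
√(D((61 + 41) - 50, 222) - 9801) = √((222 + 174*((61 + 41) - 50) + 222*(((61 + 41) - 50) + 222)²) - 9801) = √((222 + 174*(102 - 50) + 222*((102 - 50) + 222)²) - 9801) = √((222 + 174*52 + 222*(52 + 222)²) - 9801) = √((222 + 9048 + 222*274²) - 9801) = √((222 + 9048 + 222*75076) - 9801) = √((222 + 9048 + 16666872) - 9801) = √(16676142 - 9801) = √16666341 = 17*√57669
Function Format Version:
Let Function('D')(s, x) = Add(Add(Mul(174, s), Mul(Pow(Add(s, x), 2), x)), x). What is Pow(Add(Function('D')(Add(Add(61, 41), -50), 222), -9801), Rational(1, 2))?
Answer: Mul(17, Pow(57669, Rational(1, 2))) ≈ 4082.4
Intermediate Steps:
Function('D')(s, x) = Add(x, Mul(174, s), Mul(x, Pow(Add(s, x), 2))) (Function('D')(s, x) = Add(Add(Mul(174, s), Mul(x, Pow(Add(s, x), 2))), x) = Add(x, Mul(174, s), Mul(x, Pow(Add(s, x), 2))))
Pow(Add(Function('D')(Add(Add(61, 41), -50), 222), -9801), Rational(1, 2)) = Pow(Add(Add(222, Mul(174, Add(Add(61, 41), -50)), Mul(222, Pow(Add(Add(Add(61, 41), -50), 222), 2))), -9801), Rational(1, 2)) = Pow(Add(Add(222, Mul(174, Add(102, -50)), Mul(222, Pow(Add(Add(102, -50), 222), 2))), -9801), Rational(1, 2)) = Pow(Add(Add(222, Mul(174, 52), Mul(222, Pow(Add(52, 222), 2))), -9801), Rational(1, 2)) = Pow(Add(Add(222, 9048, Mul(222, Pow(274, 2))), -9801), Rational(1, 2)) = Pow(Add(Add(222, 9048, Mul(222, 75076)), -9801), Rational(1, 2)) = Pow(Add(Add(222, 9048, 16666872), -9801), Rational(1, 2)) = Pow(Add(16676142, -9801), Rational(1, 2)) = Pow(16666341, Rational(1, 2)) = Mul(17, Pow(57669, Rational(1, 2)))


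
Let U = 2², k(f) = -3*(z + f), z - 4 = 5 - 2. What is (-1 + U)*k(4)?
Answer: -99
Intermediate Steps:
z = 7 (z = 4 + (5 - 2) = 4 + 3 = 7)
k(f) = -21 - 3*f (k(f) = -3*(7 + f) = -21 - 3*f)
U = 4
(-1 + U)*k(4) = (-1 + 4)*(-21 - 3*4) = 3*(-21 - 12) = 3*(-33) = -99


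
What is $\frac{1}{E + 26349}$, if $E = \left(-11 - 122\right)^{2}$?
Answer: $\frac{1}{44038} \approx 2.2708 \cdot 10^{-5}$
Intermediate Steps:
$E = 17689$ ($E = \left(-133\right)^{2} = 17689$)
$\frac{1}{E + 26349} = \frac{1}{17689 + 26349} = \frac{1}{44038}$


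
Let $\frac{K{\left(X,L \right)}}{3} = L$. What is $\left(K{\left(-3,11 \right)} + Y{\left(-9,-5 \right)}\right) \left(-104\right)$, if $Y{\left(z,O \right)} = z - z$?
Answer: $-3432$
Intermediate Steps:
$K{\left(X,L \right)} = 3 L$
$Y{\left(z,O \right)} = 0$
$\left(K{\left(-3,11 \right)} + Y{\left(-9,-5 \right)}\right) \left(-104\right) = \left(3 \cdot 11 + 0\right) \left(-104\right) = \left(33 + 0\right) \left(-104\right) = 33 \left(-104\right) = -3432$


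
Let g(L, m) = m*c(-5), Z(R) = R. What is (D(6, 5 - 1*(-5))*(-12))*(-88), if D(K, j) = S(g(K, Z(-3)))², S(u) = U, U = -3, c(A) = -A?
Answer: 9504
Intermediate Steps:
g(L, m) = 5*m (g(L, m) = m*(-1*(-5)) = m*5 = 5*m)
S(u) = -3
D(K, j) = 9 (D(K, j) = (-3)² = 9)
(D(6, 5 - 1*(-5))*(-12))*(-88) = (9*(-12))*(-88) = -108*(-88) = 9504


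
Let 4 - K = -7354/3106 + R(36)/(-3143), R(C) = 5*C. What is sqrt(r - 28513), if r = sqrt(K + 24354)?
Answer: sqrt(-679320291939523633 + 4881079*sqrt(580385472795205007))/4881079 ≈ 168.4*I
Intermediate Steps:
K = 31360667/4881079 (K = 4 - (-7354/3106 + (5*36)/(-3143)) = 4 - (-7354*1/3106 + 180*(-1/3143)) = 4 - (-3677/1553 - 180/3143) = 4 - 1*(-11836351/4881079) = 4 + 11836351/4881079 = 31360667/4881079 ≈ 6.4249)
r = sqrt(580385472795205007)/4881079 (r = sqrt(31360667/4881079 + 24354) = sqrt(118905158633/4881079) = sqrt(580385472795205007)/4881079 ≈ 156.08)
sqrt(r - 28513) = sqrt(sqrt(580385472795205007)/4881079 - 28513) = sqrt(-28513 + sqrt(580385472795205007)/4881079)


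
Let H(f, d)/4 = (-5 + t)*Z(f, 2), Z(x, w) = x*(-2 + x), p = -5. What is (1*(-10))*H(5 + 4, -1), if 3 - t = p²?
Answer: 68040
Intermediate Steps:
t = -22 (t = 3 - 1*(-5)² = 3 - 1*25 = 3 - 25 = -22)
H(f, d) = -108*f*(-2 + f) (H(f, d) = 4*((-5 - 22)*(f*(-2 + f))) = 4*(-27*f*(-2 + f)) = -108*f*(-2 + f))
(1*(-10))*H(5 + 4, -1) = (1*(-10))*(108*(5 + 4)*(2 - (5 + 4))) = -1080*9*(2 - 1*9) = -1080*9*(2 - 9) = -1080*9*(-7) = -10*(-6804) = 68040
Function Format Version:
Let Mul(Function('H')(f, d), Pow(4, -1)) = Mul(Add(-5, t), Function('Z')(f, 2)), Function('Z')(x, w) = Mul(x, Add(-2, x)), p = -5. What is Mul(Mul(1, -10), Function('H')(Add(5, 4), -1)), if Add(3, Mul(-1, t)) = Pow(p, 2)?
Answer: 68040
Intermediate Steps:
t = -22 (t = Add(3, Mul(-1, Pow(-5, 2))) = Add(3, Mul(-1, 25)) = Add(3, -25) = -22)
Function('H')(f, d) = Mul(-108, f, Add(-2, f)) (Function('H')(f, d) = Mul(4, Mul(Add(-5, -22), Mul(f, Add(-2, f)))) = Mul(4, Mul(-27, Mul(f, Add(-2, f)))) = Mul(4, Mul(-27, f, Add(-2, f))) = Mul(-108, f, Add(-2, f)))
Mul(Mul(1, -10), Function('H')(Add(5, 4), -1)) = Mul(Mul(1, -10), Mul(108, Add(5, 4), Add(2, Mul(-1, Add(5, 4))))) = Mul(-10, Mul(108, 9, Add(2, Mul(-1, 9)))) = Mul(-10, Mul(108, 9, Add(2, -9))) = Mul(-10, Mul(108, 9, -7)) = Mul(-10, -6804) = 68040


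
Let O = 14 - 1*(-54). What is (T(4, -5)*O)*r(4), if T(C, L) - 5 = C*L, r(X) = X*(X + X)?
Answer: -32640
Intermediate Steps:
r(X) = 2*X² (r(X) = X*(2*X) = 2*X²)
O = 68 (O = 14 + 54 = 68)
T(C, L) = 5 + C*L
(T(4, -5)*O)*r(4) = ((5 + 4*(-5))*68)*(2*4²) = ((5 - 20)*68)*(2*16) = -15*68*32 = -1020*32 = -32640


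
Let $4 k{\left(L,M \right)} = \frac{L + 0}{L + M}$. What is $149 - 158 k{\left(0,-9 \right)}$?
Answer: $149$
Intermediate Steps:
$k{\left(L,M \right)} = \frac{L}{4 \left(L + M\right)}$ ($k{\left(L,M \right)} = \frac{\left(L + 0\right) \frac{1}{L + M}}{4} = \frac{L \frac{1}{L + M}}{4} = \frac{L}{4 \left(L + M\right)}$)
$149 - 158 k{\left(0,-9 \right)} = 149 - 158 \cdot \frac{1}{4} \cdot 0 \frac{1}{0 - 9} = 149 - 158 \cdot \frac{1}{4} \cdot 0 \frac{1}{-9} = 149 - 158 \cdot \frac{1}{4} \cdot 0 \left(- \frac{1}{9}\right) = 149 - 0 = 149 + 0 = 149$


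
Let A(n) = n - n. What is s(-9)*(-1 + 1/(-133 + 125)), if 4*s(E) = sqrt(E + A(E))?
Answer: -27*I/32 ≈ -0.84375*I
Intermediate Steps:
A(n) = 0
s(E) = sqrt(E)/4 (s(E) = sqrt(E + 0)/4 = sqrt(E)/4)
s(-9)*(-1 + 1/(-133 + 125)) = (sqrt(-9)/4)*(-1 + 1/(-133 + 125)) = ((3*I)/4)*(-1 + 1/(-8)) = (3*I/4)*(-1 - 1/8) = (3*I/4)*(-9/8) = -27*I/32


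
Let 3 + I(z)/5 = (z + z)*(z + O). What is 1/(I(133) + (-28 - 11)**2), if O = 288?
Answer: 1/561436 ≈ 1.7811e-6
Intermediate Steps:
I(z) = -15 + 10*z*(288 + z) (I(z) = -15 + 5*((z + z)*(z + 288)) = -15 + 5*((2*z)*(288 + z)) = -15 + 5*(2*z*(288 + z)) = -15 + 10*z*(288 + z))
1/(I(133) + (-28 - 11)**2) = 1/((-15 + 10*133**2 + 2880*133) + (-28 - 11)**2) = 1/((-15 + 10*17689 + 383040) + (-39)**2) = 1/((-15 + 176890 + 383040) + 1521) = 1/(559915 + 1521) = 1/561436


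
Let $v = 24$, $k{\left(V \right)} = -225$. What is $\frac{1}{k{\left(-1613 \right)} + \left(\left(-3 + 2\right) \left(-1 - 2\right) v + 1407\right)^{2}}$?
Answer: $\frac{1}{2187216} \approx 4.572 \cdot 10^{-7}$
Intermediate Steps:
$\frac{1}{k{\left(-1613 \right)} + \left(\left(-3 + 2\right) \left(-1 - 2\right) v + 1407\right)^{2}} = \frac{1}{-225 + \left(\left(-3 + 2\right) \left(-1 - 2\right) 24 + 1407\right)^{2}} = \frac{1}{-225 + \left(\left(-1\right) \left(-3\right) 24 + 1407\right)^{2}} = \frac{1}{-225 + \left(3 \cdot 24 + 1407\right)^{2}} = \frac{1}{-225 + \left(72 + 1407\right)^{2}} = \frac{1}{-225 + 1479^{2}} = \frac{1}{-225 + 2187441} = \frac{1}{2187216}$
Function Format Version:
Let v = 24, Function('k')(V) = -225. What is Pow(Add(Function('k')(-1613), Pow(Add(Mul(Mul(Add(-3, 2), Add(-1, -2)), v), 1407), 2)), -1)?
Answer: Rational(1, 2187216) ≈ 4.5720e-7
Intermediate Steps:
Pow(Add(Function('k')(-1613), Pow(Add(Mul(Mul(Add(-3, 2), Add(-1, -2)), v), 1407), 2)), -1) = Pow(Add(-225, Pow(Add(Mul(Mul(Add(-3, 2), Add(-1, -2)), 24), 1407), 2)), -1) = Pow(Add(-225, Pow(Add(Mul(Mul(-1, -3), 24), 1407), 2)), -1) = Pow(Add(-225, Pow(Add(Mul(3, 24), 1407), 2)), -1) = Pow(Add(-225, Pow(Add(72, 1407), 2)), -1) = Pow(Add(-225, Pow(1479, 2)), -1) = Pow(Add(-225, 2187441), -1) = Pow(2187216, -1) = Rational(1, 2187216)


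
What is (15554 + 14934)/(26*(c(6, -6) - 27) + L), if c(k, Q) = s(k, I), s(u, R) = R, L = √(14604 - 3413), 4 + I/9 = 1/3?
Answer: -47561280/2422409 - 579272*√31/2422409 ≈ -20.965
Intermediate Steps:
I = -33 (I = -36 + 9/3 = -36 + 9*(⅓) = -36 + 3 = -33)
L = 19*√31 (L = √11191 = 19*√31 ≈ 105.79)
c(k, Q) = -33
(15554 + 14934)/(26*(c(6, -6) - 27) + L) = (15554 + 14934)/(26*(-33 - 27) + 19*√31) = 30488/(26*(-60) + 19*√31) = 30488/(-1560 + 19*√31)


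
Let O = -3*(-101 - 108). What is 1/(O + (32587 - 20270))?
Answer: 1/12944 ≈ 7.7256e-5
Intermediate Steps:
O = 627 (O = -3*(-209) = 627)
1/(O + (32587 - 20270)) = 1/(627 + (32587 - 20270)) = 1/(627 + 12317) = 1/12944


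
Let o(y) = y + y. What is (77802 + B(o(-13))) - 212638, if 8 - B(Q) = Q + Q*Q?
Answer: -135478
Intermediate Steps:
o(y) = 2*y
B(Q) = 8 - Q - Q**2 (B(Q) = 8 - (Q + Q*Q) = 8 - (Q + Q**2) = 8 + (-Q - Q**2) = 8 - Q - Q**2)
(77802 + B(o(-13))) - 212638 = (77802 + (8 - 2*(-13) - (2*(-13))**2)) - 212638 = (77802 + (8 - 1*(-26) - 1*(-26)**2)) - 212638 = (77802 + (8 + 26 - 1*676)) - 212638 = (77802 + (8 + 26 - 676)) - 212638 = (77802 - 642) - 212638 = 77160 - 212638 = -135478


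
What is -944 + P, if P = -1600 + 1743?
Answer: -801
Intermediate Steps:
P = 143
-944 + P = -944 + 143 = -801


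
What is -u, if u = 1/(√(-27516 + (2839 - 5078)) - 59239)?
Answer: 59239/3509288876 + I*√29755/3509288876 ≈ 1.6881e-5 + 4.9154e-8*I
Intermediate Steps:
u = 1/(-59239 + I*√29755) (u = 1/(√(-27516 - 2239) - 59239) = 1/(√(-29755) - 59239) = 1/(I*√29755 - 59239) = 1/(-59239 + I*√29755) ≈ -1.6881e-5 - 4.915e-8*I)
-u = -(-59239/3509288876 - I*√29755/3509288876) = 59239/3509288876 + I*√29755/3509288876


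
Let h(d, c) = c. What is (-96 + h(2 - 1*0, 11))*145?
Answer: -12325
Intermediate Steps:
(-96 + h(2 - 1*0, 11))*145 = (-96 + 11)*145 = -85*145 = -12325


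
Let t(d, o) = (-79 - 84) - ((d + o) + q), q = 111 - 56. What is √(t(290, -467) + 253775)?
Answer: √253734 ≈ 503.72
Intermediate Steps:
q = 55
t(d, o) = -218 - d - o (t(d, o) = (-79 - 84) - ((d + o) + 55) = -163 - (55 + d + o) = -163 + (-55 - d - o) = -218 - d - o)
√(t(290, -467) + 253775) = √((-218 - 1*290 - 1*(-467)) + 253775) = √((-218 - 290 + 467) + 253775) = √(-41 + 253775) = √253734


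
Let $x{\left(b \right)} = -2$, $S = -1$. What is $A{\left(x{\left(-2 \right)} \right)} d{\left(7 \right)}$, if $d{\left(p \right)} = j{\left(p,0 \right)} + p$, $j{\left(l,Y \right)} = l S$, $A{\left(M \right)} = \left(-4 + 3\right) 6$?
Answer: $0$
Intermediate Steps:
$A{\left(M \right)} = -6$ ($A{\left(M \right)} = \left(-1\right) 6 = -6$)
$j{\left(l,Y \right)} = - l$ ($j{\left(l,Y \right)} = l \left(-1\right) = - l$)
$d{\left(p \right)} = 0$ ($d{\left(p \right)} = - p + p = 0$)
$A{\left(x{\left(-2 \right)} \right)} d{\left(7 \right)} = \left(-6\right) 0 = 0$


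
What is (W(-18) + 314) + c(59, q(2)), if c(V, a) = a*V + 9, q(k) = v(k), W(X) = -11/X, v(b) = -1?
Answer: 4763/18 ≈ 264.61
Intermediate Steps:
q(k) = -1
c(V, a) = 9 + V*a (c(V, a) = V*a + 9 = 9 + V*a)
(W(-18) + 314) + c(59, q(2)) = (-11/(-18) + 314) + (9 + 59*(-1)) = (-11*(-1/18) + 314) + (9 - 59) = (11/18 + 314) - 50 = 5663/18 - 50 = 4763/18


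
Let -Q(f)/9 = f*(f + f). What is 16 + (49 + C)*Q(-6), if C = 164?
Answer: -138008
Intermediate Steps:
Q(f) = -18*f² (Q(f) = -9*f*(f + f) = -9*f*2*f = -18*f²)
16 + (49 + C)*Q(-6) = 16 + (49 + 164)*(-18*(-6)²) = 16 + 213*(-18*36) = 16 + 213*(-648) = 16 - 138024 = -138008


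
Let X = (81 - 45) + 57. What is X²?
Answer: 8649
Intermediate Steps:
X = 93 (X = 36 + 57 = 93)
X² = 93² = 8649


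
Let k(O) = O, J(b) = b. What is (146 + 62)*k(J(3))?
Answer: 624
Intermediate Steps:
(146 + 62)*k(J(3)) = (146 + 62)*3 = 208*3 = 624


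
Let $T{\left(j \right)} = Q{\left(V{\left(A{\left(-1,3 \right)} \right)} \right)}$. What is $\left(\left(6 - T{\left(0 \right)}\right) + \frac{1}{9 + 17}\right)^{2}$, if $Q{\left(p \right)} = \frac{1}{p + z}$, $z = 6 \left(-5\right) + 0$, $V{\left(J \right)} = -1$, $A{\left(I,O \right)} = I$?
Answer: $\frac{23941449}{649636} \approx 36.854$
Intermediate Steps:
$z = -30$ ($z = -30 + 0 = -30$)
$Q{\left(p \right)} = \frac{1}{-30 + p}$ ($Q{\left(p \right)} = \frac{1}{p - 30} = \frac{1}{-30 + p}$)
$T{\left(j \right)} = - \frac{1}{31}$ ($T{\left(j \right)} = \frac{1}{-30 - 1} = \frac{1}{-31} = - \frac{1}{31}$)
$\left(\left(6 - T{\left(0 \right)}\right) + \frac{1}{9 + 17}\right)^{2} = \left(\left(6 - - \frac{1}{31}\right) + \frac{1}{9 + 17}\right)^{2} = \left(\left(6 + \frac{1}{31}\right) + \frac{1}{26}\right)^{2} = \left(\frac{187}{31} + \frac{1}{26}\right)^{2} = \left(\frac{4893}{806}\right)^{2} = \frac{23941449}{649636}$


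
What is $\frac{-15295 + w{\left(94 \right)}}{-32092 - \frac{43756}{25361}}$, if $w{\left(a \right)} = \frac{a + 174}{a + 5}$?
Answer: $\frac{38394956257}{80578967832} \approx 0.47649$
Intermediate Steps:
$w{\left(a \right)} = \frac{174 + a}{5 + a}$
$\frac{-15295 + w{\left(94 \right)}}{-32092 - \frac{43756}{25361}} = \frac{-15295 + \frac{174 + 94}{5 + 94}}{-32092 - \frac{43756}{25361}} = \frac{-15295 + \frac{1}{99} \cdot 268}{-32092 - \frac{43756}{25361}} = \frac{-15295 + \frac{268}{99}}{- \frac{813928968}{25361}} = \left(- \frac{1513937}{99}\right) \left(- \frac{25361}{813928968}\right) = \frac{38394956257}{80578967832}$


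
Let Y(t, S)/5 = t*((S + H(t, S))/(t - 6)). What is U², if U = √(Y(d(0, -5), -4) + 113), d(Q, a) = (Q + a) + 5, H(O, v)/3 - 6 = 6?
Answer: 113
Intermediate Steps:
H(O, v) = 36 (H(O, v) = 18 + 3*6 = 18 + 18 = 36)
d(Q, a) = 5 + Q + a
Y(t, S) = 5*t*(36 + S)/(-6 + t) (Y(t, S) = 5*(t*((S + 36)/(t - 6))) = 5*(t*((36 + S)/(-6 + t))) = 5*(t*(36 + S)/(-6 + t)) = 5*t*(36 + S)/(-6 + t))
U = √113 (U = √(5*(5 + 0 - 5)*(36 - 4)/(-6 + (5 + 0 - 5)) + 113) = √(5*0*32/(-6 + 0) + 113) = √(5*0*32/(-6) + 113) = √(5*0*(-⅙)*32 + 113) = √(0 + 113) = √113 ≈ 10.630)
U² = (√113)² = 113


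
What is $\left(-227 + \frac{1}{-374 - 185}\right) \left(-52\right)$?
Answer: $\frac{507576}{43} \approx 11804.0$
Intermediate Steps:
$\left(-227 + \frac{1}{-374 - 185}\right) \left(-52\right) = \left(-227 + \frac{1}{-559}\right) \left(-52\right) = \left(-227 - \frac{1}{559}\right) \left(-52\right) = \left(- \frac{126894}{559}\right) \left(-52\right) = \frac{507576}{43}$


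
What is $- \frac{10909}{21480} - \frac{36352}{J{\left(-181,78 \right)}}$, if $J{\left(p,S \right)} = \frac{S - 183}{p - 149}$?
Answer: $- \frac{17178577483}{150360} \approx -1.1425 \cdot 10^{5}$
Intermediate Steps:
$J{\left(p,S \right)} = \frac{-183 + S}{-149 + p}$
$- \frac{10909}{21480} - \frac{36352}{J{\left(-181,78 \right)}} = - \frac{10909}{21480} - \frac{36352}{\frac{1}{-149 - 181} \left(-183 + 78\right)} = \left(-10909\right) \frac{1}{21480} - \frac{36352}{\frac{1}{-330} \left(-105\right)} = - \frac{10909}{21480} - \frac{36352}{\left(- \frac{1}{330}\right) \left(-105\right)} = - \frac{10909}{21480} - \frac{36352}{\frac{7}{22}} = - \frac{10909}{21480} - \frac{799744}{7} = - \frac{17178577483}{150360}$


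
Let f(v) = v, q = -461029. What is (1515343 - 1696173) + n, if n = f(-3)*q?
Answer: 1202257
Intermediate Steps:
n = 1383087 (n = -3*(-461029) = 1383087)
(1515343 - 1696173) + n = (1515343 - 1696173) + 1383087 = -180830 + 1383087 = 1202257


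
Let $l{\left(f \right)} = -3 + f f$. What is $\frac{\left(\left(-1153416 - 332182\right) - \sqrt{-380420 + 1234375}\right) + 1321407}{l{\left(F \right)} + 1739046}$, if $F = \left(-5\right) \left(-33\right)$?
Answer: $- \frac{164191}{1766268} - \frac{\sqrt{853955}}{1766268} \approx -0.093482$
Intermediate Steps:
$F = 165$
$l{\left(f \right)} = -3 + f^{2}$
$\frac{\left(\left(-1153416 - 332182\right) - \sqrt{-380420 + 1234375}\right) + 1321407}{l{\left(F \right)} + 1739046} = \frac{\left(\left(-1153416 - 332182\right) - \sqrt{-380420 + 1234375}\right) + 1321407}{\left(-3 + 165^{2}\right) + 1739046} = \frac{\left(-1485598 - \sqrt{853955}\right) + 1321407}{\left(-3 + 27225\right) + 1739046} = \frac{-164191 - \sqrt{853955}}{27222 + 1739046} = \frac{-164191 - \sqrt{853955}}{1766268} = \left(-164191 - \sqrt{853955}\right) \frac{1}{1766268} = - \frac{164191}{1766268} - \frac{\sqrt{853955}}{1766268}$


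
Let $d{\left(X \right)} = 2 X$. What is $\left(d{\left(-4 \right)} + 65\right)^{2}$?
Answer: $3249$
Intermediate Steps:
$\left(d{\left(-4 \right)} + 65\right)^{2} = \left(2 \left(-4\right) + 65\right)^{2} = \left(-8 + 65\right)^{2} = 57^{2} = 3249$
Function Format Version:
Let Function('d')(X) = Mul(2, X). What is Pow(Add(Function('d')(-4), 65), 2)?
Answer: 3249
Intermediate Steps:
Pow(Add(Function('d')(-4), 65), 2) = Pow(Add(Mul(2, -4), 65), 2) = Pow(Add(-8, 65), 2) = Pow(57, 2) = 3249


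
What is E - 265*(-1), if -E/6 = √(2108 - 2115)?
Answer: 265 - 6*I*√7 ≈ 265.0 - 15.875*I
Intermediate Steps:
E = -6*I*√7 (E = -6*√(2108 - 2115) = -6*I*√7 ≈ -15.875*I)
E - 265*(-1) = -6*I*√7 - 265*(-1) = -6*I*√7 + 265 = 265 - 6*I*√7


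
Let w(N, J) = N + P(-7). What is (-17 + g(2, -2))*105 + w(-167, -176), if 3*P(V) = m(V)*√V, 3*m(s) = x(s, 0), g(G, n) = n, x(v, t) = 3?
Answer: -2162 + I*√7/3 ≈ -2162.0 + 0.88192*I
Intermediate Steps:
m(s) = 1 (m(s) = (⅓)*3 = 1)
P(V) = √V/3 (P(V) = (1*√V)/3 = √V/3)
w(N, J) = N + I*√7/3 (w(N, J) = N + √(-7)/3 = N + (I*√7)/3 = N + I*√7/3)
(-17 + g(2, -2))*105 + w(-167, -176) = (-17 - 2)*105 + (-167 + I*√7/3) = -19*105 + (-167 + I*√7/3) = -1995 + (-167 + I*√7/3) = -2162 + I*√7/3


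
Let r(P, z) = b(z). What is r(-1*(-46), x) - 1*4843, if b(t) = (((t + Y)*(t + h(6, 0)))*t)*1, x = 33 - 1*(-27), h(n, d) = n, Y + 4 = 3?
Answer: 228797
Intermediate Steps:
Y = -1 (Y = -4 + 3 = -1)
x = 60 (x = 33 + 27 = 60)
b(t) = t*(-1 + t)*(6 + t) (b(t) = (((t - 1)*(t + 6))*t)*1 = (((-1 + t)*(6 + t))*t)*1 = (t*(-1 + t)*(6 + t))*1 = t*(-1 + t)*(6 + t))
r(P, z) = z*(-6 + z**2 + 5*z)
r(-1*(-46), x) - 1*4843 = 60*(-6 + 60**2 + 5*60) - 1*4843 = 60*(-6 + 3600 + 300) - 4843 = 60*3894 - 4843 = 233640 - 4843 = 228797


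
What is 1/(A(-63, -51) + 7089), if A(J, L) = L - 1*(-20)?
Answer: 1/7058 ≈ 0.00014168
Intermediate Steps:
A(J, L) = 20 + L (A(J, L) = L + 20 = 20 + L)
1/(A(-63, -51) + 7089) = 1/((20 - 51) + 7089) = 1/(-31 + 7089) = 1/7058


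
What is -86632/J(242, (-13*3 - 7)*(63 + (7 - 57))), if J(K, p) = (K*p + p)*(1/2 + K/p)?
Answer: 86632/13851 ≈ 6.2546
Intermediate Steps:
J(K, p) = (½ + K/p)*(p + K*p) (J(K, p) = (p + K*p)*(1*(½) + K/p) = (p + K*p)*(½ + K/p) = (½ + K/p)*(p + K*p))
-86632/J(242, (-13*3 - 7)*(63 + (7 - 57))) = -86632/(242 + 242² + ((-13*3 - 7)*(63 + (7 - 57)))/2 + (½)*242*((-13*3 - 7)*(63 + (7 - 57)))) = -86632/(242 + 58564 + ((-39 - 7)*(63 - 50))/2 + (½)*242*((-39 - 7)*(63 - 50))) = -86632/(242 + 58564 + (-46*13)/2 + (½)*242*(-46*13)) = -86632/(242 + 58564 + (½)*(-598) + (½)*242*(-598)) = -86632/(242 + 58564 - 299 - 72358) = -86632/(-13851) = -86632*(-1/13851) = 86632/13851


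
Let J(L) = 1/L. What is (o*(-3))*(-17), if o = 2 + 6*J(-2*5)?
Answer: 357/5 ≈ 71.400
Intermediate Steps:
J(L) = 1/L
o = 7/5 (o = 2 + 6/((-2*5)) = 2 + 6/(-10) = 2 + 6*(-⅒) = 2 - ⅗ = 7/5 ≈ 1.4000)
(o*(-3))*(-17) = ((7/5)*(-3))*(-17) = -21/5*(-17) = 357/5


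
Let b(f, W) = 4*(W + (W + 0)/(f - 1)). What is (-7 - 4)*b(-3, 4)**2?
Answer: -1584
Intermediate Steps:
b(f, W) = 4*W + 4*W/(-1 + f) (b(f, W) = 4*(W + W/(-1 + f)) = 4*W + 4*W/(-1 + f))
(-7 - 4)*b(-3, 4)**2 = (-7 - 4)*(4*4*(-3)/(-1 - 3))**2 = -11*(4*4*(-3)/(-4))**2 = -11*(4*4*(-3)*(-1/4))**2 = -11*12**2 = -11*144 = -1584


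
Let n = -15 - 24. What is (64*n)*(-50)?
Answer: 124800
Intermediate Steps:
n = -39
(64*n)*(-50) = (64*(-39))*(-50) = -2496*(-50) = 124800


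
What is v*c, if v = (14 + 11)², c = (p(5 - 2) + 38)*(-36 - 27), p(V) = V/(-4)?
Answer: -5866875/4 ≈ -1.4667e+6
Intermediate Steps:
p(V) = -V/4 (p(V) = V*(-¼) = -V/4)
c = -9387/4 (c = (-(5 - 2)/4 + 38)*(-36 - 27) = (-¼*3 + 38)*(-63) = (-¾ + 38)*(-63) = (149/4)*(-63) = -9387/4 ≈ -2346.8)
v = 625 (v = 25² = 625)
v*c = 625*(-9387/4) = -5866875/4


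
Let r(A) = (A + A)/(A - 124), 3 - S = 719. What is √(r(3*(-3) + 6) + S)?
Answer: I*√11547602/127 ≈ 26.757*I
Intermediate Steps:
S = -716 (S = 3 - 1*719 = 3 - 719 = -716)
r(A) = 2*A/(-124 + A) (r(A) = (2*A)/(-124 + A) = 2*A/(-124 + A))
√(r(3*(-3) + 6) + S) = √(2*(3*(-3) + 6)/(-124 + (3*(-3) + 6)) - 716) = √(2*(-9 + 6)/(-124 + (-9 + 6)) - 716) = √(2*(-3)/(-124 - 3) - 716) = √(2*(-3)/(-127) - 716) = √(2*(-3)*(-1/127) - 716) = √(6/127 - 716) = √(-90926/127) = I*√11547602/127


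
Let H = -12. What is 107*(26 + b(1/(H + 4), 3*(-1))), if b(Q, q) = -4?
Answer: 2354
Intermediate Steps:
107*(26 + b(1/(H + 4), 3*(-1))) = 107*(26 - 4) = 107*22 = 2354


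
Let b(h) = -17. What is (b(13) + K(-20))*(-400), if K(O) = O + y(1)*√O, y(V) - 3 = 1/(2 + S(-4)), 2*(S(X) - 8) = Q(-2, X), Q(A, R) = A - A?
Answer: 14800 - 2480*I*√5 ≈ 14800.0 - 5545.4*I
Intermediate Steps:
Q(A, R) = 0
S(X) = 8 (S(X) = 8 + (½)*0 = 8 + 0 = 8)
y(V) = 31/10 (y(V) = 3 + 1/(2 + 8) = 3 + 1/10 = 3 + ⅒ = 31/10)
K(O) = O + 31*√O/10
(b(13) + K(-20))*(-400) = (-17 + (-20 + 31*√(-20)/10))*(-400) = (-17 + (-20 + 31*(2*I*√5)/10))*(-400) = (-17 + (-20 + 31*I*√5/5))*(-400) = (-37 + 31*I*√5/5)*(-400) = 14800 - 2480*I*√5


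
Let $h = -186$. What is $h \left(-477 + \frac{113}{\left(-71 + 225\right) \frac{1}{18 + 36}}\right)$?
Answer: $\frac{6264108}{77} \approx 81352.0$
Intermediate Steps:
$h \left(-477 + \frac{113}{\left(-71 + 225\right) \frac{1}{18 + 36}}\right) = - 186 \left(-477 + \frac{113}{\left(-71 + 225\right) \frac{1}{18 + 36}}\right) = - 186 \left(-477 + \frac{113}{154 \cdot \frac{1}{54}}\right) = - 186 \left(-477 + \frac{113}{\frac{77}{27}}\right) = - 186 \left(-477 + 113 \cdot \frac{27}{77}\right) = - 186 \left(-477 + \frac{3051}{77}\right) = \left(-186\right) \left(- \frac{33678}{77}\right) = \frac{6264108}{77}$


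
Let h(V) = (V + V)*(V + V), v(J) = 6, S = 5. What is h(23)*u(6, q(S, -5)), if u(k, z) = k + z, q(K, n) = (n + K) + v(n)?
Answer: 25392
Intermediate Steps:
q(K, n) = 6 + K + n (q(K, n) = (n + K) + 6 = (K + n) + 6 = 6 + K + n)
h(V) = 4*V**2 (h(V) = (2*V)*(2*V) = 4*V**2)
h(23)*u(6, q(S, -5)) = (4*23**2)*(6 + (6 + 5 - 5)) = (4*529)*(6 + 6) = 2116*12 = 25392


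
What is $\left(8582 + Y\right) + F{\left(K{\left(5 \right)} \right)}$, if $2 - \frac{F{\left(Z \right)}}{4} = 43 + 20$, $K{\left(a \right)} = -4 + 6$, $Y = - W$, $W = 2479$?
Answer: $5859$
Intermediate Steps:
$Y = -2479$ ($Y = \left(-1\right) 2479 = -2479$)
$K{\left(a \right)} = 2$
$F{\left(Z \right)} = -244$ ($F{\left(Z \right)} = 8 - 4 \left(43 + 20\right) = 8 - 252 = -244$)
$\left(8582 + Y\right) + F{\left(K{\left(5 \right)} \right)} = \left(8582 - 2479\right) - 244 = 6103 - 244 = 5859$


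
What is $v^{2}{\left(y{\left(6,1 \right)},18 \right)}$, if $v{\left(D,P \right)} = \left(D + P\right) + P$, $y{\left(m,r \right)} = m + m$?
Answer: $2304$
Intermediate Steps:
$y{\left(m,r \right)} = 2 m$
$v{\left(D,P \right)} = D + 2 P$
$v^{2}{\left(y{\left(6,1 \right)},18 \right)} = \left(2 \cdot 6 + 2 \cdot 18\right)^{2} = \left(12 + 36\right)^{2} = 48^{2} = 2304$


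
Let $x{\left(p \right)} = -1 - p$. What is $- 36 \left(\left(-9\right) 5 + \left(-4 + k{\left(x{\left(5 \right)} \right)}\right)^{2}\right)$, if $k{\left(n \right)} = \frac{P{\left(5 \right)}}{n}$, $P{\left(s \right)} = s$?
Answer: $779$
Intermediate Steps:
$k{\left(n \right)} = \frac{5}{n}$
$- 36 \left(\left(-9\right) 5 + \left(-4 + k{\left(x{\left(5 \right)} \right)}\right)^{2}\right) = - 36 \left(\left(-9\right) 5 + \left(-4 + \frac{5}{-1 - 5}\right)^{2}\right) = - 36 \left(-45 + \left(-4 + \frac{5}{-1 - 5}\right)^{2}\right) = - 36 \left(-45 + \left(-4 + \frac{5}{-6}\right)^{2}\right) = - 36 \left(-45 + \left(-4 + 5 \left(- \frac{1}{6}\right)\right)^{2}\right) = - 36 \left(-45 + \left(-4 - \frac{5}{6}\right)^{2}\right) = - 36 \left(-45 + \left(- \frac{29}{6}\right)^{2}\right) = - 36 \left(-45 + \frac{841}{36}\right) = \left(-36\right) \left(- \frac{779}{36}\right) = 779$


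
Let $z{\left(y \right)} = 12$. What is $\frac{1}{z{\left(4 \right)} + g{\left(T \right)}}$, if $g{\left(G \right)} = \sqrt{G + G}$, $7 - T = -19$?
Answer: $\frac{3}{23} - \frac{\sqrt{13}}{46} \approx 0.052053$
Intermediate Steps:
$T = 26$ ($T = 7 - -19 = 7 + 19 = 26$)
$g{\left(G \right)} = \sqrt{2} \sqrt{G}$ ($g{\left(G \right)} = \sqrt{2 G} = \sqrt{2} \sqrt{G}$)
$\frac{1}{z{\left(4 \right)} + g{\left(T \right)}} = \frac{1}{12 + \sqrt{2} \sqrt{26}} = \frac{1}{12 + 2 \sqrt{13}}$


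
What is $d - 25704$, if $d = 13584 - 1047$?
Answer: $-13167$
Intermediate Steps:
$d = 12537$ ($d = 13584 - 1047 = 12537$)
$d - 25704 = 12537 - 25704 = -13167$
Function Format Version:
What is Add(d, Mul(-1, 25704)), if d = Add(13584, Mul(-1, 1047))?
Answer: -13167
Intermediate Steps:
d = 12537 (d = Add(13584, -1047) = 12537)
Add(d, Mul(-1, 25704)) = Add(12537, Mul(-1, 25704)) = Add(12537, -25704) = -13167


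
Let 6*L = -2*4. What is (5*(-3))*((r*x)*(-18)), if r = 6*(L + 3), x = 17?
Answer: 45900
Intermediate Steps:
L = -4/3 (L = (-2*4)/6 = (⅙)*(-8) = -4/3 ≈ -1.3333)
r = 10 (r = 6*(-4/3 + 3) = 6*(5/3) = 10)
(5*(-3))*((r*x)*(-18)) = (5*(-3))*((10*17)*(-18)) = -2550*(-18) = -15*(-3060) = 45900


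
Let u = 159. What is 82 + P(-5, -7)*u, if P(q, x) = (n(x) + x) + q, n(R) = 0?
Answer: -1826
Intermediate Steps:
P(q, x) = q + x (P(q, x) = (0 + x) + q = x + q = q + x)
82 + P(-5, -7)*u = 82 + (-5 - 7)*159 = 82 - 12*159 = 82 - 1908 = -1826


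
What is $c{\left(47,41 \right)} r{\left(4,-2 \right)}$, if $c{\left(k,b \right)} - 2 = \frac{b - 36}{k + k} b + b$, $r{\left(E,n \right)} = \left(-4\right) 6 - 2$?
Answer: $- \frac{55211}{47} \approx -1174.7$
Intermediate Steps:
$r{\left(E,n \right)} = -26$ ($r{\left(E,n \right)} = -24 - 2 = -26$)
$c{\left(k,b \right)} = 2 + b + \frac{b \left(-36 + b\right)}{2 k}$ ($c{\left(k,b \right)} = 2 + \left(\frac{b - 36}{k + k} b + b\right) = 2 + \left(\frac{-36 + b}{2 k} b + b\right) = 2 + \left(\frac{b \left(-36 + b\right)}{2 k} + b\right) = 2 + \left(b + \frac{b \left(-36 + b\right)}{2 k}\right) = 2 + b + \frac{b \left(-36 + b\right)}{2 k}$)
$c{\left(47,41 \right)} r{\left(4,-2 \right)} = \frac{\frac{41^{2}}{2} - 738 + 47 \left(2 + 41\right)}{47} \left(-26\right) = \frac{\frac{1}{2} \cdot 1681 - 738 + 47 \cdot 43}{47} \left(-26\right) = \frac{\frac{1681}{2} - 738 + 2021}{47} \left(-26\right) = \frac{1}{47} \cdot \frac{4247}{2} \left(-26\right) = \frac{4247}{94} \left(-26\right) = - \frac{55211}{47}$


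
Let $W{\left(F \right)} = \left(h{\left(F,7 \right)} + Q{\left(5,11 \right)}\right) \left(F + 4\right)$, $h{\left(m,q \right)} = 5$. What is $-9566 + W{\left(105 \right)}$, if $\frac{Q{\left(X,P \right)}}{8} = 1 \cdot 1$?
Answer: $-8149$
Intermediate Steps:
$Q{\left(X,P \right)} = 8$ ($Q{\left(X,P \right)} = 8 \cdot 1 \cdot 1 = 8 \cdot 1 = 8$)
$W{\left(F \right)} = 52 + 13 F$ ($W{\left(F \right)} = \left(5 + 8\right) \left(F + 4\right) = 13 \left(4 + F\right) = 52 + 13 F$)
$-9566 + W{\left(105 \right)} = -9566 + \left(52 + 13 \cdot 105\right) = -9566 + \left(52 + 1365\right) = -9566 + 1417 = -8149$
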